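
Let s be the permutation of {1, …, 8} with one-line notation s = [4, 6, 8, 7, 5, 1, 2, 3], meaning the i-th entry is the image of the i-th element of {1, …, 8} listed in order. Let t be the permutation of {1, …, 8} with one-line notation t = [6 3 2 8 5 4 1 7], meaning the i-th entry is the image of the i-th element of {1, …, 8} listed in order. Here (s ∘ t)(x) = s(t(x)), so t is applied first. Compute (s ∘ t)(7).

(s ∘ t)(7) = s(t(7)). t(7) = 1, then s(1) = 4. So (s ∘ t)(7) = 4.

4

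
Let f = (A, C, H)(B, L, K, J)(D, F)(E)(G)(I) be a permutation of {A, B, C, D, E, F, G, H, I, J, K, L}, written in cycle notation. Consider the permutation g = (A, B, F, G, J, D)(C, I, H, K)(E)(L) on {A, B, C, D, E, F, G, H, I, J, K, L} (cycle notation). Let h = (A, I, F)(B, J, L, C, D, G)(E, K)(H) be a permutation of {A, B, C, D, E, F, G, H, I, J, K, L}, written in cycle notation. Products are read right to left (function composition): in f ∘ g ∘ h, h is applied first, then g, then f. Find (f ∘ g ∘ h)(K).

(f ∘ g ∘ h)(K) = f(g(h(K))). h(K) = E, then g(E) = E, then f(E) = E, so the result is E.

E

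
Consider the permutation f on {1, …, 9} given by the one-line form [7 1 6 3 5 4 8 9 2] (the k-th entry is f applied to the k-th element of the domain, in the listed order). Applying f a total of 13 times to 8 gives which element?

1

Tracing 8 → 9 → … returns to 8 after 5 steps, so 8 lies in a 5-cycle (1 7 8 9 2).
Since the cycle has length 5, f^13 acts on it the same as f^3 (13 mod 5 = 3).
Advancing 3 steps from 8: 8 → 9 → 2 → 1.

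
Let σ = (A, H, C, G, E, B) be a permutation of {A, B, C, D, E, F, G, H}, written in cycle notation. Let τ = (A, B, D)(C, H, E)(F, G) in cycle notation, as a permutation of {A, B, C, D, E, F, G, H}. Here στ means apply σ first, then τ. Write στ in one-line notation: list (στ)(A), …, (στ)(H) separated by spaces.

E B F A D G C H

(στ)(x) = τ(σ(x)). Computing each image: τ(σ(A)) = τ(H) = E, τ(σ(B)) = τ(A) = B, τ(σ(C)) = τ(G) = F, τ(σ(D)) = τ(D) = A, τ(σ(E)) = τ(B) = D, τ(σ(F)) = τ(F) = G, τ(σ(G)) = τ(E) = C, τ(σ(H)) = τ(C) = H.
Hence στ = [E B F A D G C H].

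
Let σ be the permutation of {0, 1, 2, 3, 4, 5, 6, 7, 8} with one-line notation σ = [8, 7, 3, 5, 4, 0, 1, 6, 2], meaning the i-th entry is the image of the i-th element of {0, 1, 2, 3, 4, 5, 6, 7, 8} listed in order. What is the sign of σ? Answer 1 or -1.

1

In disjoint-cycle form the cycle lengths are 5, 3, 1.
A cycle is odd iff its length is even; σ has 0 even-length cycles, so sgn(σ) = (−1)^0 and σ is even.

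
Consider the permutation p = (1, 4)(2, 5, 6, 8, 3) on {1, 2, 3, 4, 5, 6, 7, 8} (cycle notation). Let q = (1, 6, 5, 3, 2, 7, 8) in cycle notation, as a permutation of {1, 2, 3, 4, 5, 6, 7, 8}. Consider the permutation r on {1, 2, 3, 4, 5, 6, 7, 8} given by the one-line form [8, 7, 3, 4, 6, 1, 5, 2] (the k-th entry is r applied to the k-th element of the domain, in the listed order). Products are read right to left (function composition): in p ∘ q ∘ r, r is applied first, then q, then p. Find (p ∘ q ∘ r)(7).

2

Chase 7: r(7) = 5; q(5) = 3; p(3) = 2. Hence (p ∘ q ∘ r)(7) = 2.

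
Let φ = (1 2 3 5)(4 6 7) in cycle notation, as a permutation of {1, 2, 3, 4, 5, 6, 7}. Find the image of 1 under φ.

1 appears in (1 2 3 5); the next entry (wrapping around) is 2.

2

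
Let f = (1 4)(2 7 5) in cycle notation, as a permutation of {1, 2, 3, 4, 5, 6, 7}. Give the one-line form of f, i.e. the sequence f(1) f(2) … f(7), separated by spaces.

4 7 3 1 2 6 5

Image by image: 1→4, 2→7, 3→3, 4→1, 5→2, 6→6, 7→5.
Listing these in domain order gives 4 7 3 1 2 6 5.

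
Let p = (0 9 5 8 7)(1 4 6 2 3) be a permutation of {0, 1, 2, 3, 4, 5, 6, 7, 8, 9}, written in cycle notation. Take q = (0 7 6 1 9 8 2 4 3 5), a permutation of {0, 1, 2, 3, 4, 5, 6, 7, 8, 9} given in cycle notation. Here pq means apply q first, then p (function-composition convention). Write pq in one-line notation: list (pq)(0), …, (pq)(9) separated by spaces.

(pq)(x) = p(q(x)). Computing each image: p(q(0)) = p(7) = 0, p(q(1)) = p(9) = 5, p(q(2)) = p(4) = 6, p(q(3)) = p(5) = 8, p(q(4)) = p(3) = 1, p(q(5)) = p(0) = 9, p(q(6)) = p(1) = 4, p(q(7)) = p(6) = 2, p(q(8)) = p(2) = 3, p(q(9)) = p(8) = 7.
Hence pq = [0 5 6 8 1 9 4 2 3 7].

0 5 6 8 1 9 4 2 3 7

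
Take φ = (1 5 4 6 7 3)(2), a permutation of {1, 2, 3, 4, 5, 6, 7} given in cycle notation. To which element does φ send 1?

5

1 appears in (1 5 4 6 7 3); the next entry (wrapping around) is 5.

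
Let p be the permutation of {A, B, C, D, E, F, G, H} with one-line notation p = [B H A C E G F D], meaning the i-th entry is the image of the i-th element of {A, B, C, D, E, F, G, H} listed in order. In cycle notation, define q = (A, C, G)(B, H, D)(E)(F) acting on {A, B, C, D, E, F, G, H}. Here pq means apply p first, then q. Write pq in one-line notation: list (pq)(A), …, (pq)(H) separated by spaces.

H D C G E A F B

Chase each element through p then q: A → B → H; B → H → D; C → A → C; D → C → G; E → E → E; F → G → A; G → F → F; H → D → B.
Collecting the images, pq = [H D C G E A F B].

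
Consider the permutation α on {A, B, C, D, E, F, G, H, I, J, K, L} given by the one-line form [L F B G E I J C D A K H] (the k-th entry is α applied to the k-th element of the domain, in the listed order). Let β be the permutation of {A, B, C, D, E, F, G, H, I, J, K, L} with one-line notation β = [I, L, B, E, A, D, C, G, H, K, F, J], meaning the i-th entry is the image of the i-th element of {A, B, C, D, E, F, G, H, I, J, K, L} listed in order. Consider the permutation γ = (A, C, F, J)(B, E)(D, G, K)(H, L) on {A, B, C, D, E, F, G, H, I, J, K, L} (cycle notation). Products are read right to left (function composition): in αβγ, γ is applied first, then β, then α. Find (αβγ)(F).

Chase F: γ(F) = J; β(J) = K; α(K) = K. Hence (αβγ)(F) = K.

K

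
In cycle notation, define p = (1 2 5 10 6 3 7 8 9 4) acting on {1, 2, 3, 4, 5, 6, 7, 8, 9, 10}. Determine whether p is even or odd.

odd

The cycle lengths are 10.
A cycle of length ℓ contributes ℓ−1 transpositions, so p is a product of 9 transpositions — odd.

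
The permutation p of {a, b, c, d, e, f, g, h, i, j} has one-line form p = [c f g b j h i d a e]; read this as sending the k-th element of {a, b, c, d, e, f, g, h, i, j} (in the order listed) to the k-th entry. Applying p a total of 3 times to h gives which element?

Tracing h → d → … returns to h after 4 steps, so h lies in a 4-cycle (b f h d).
Advancing 3 steps from h: h → d → b → f.

f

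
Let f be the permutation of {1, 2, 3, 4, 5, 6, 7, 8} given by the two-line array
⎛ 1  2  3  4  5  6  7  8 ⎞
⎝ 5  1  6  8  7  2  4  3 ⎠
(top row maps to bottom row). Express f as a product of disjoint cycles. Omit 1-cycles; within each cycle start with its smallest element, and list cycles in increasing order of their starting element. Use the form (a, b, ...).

Iterating f from 1 gives 1 → 5 → 7 → 4 → 8 → 3 → 6 → 2 → 1; that is the 8-cycle (1, 5, 7, 4, 8, 3, 6, 2).
Repeating from the next unused element and collecting all non-trivial cycles gives (1, 5, 7, 4, 8, 3, 6, 2).

(1, 5, 7, 4, 8, 3, 6, 2)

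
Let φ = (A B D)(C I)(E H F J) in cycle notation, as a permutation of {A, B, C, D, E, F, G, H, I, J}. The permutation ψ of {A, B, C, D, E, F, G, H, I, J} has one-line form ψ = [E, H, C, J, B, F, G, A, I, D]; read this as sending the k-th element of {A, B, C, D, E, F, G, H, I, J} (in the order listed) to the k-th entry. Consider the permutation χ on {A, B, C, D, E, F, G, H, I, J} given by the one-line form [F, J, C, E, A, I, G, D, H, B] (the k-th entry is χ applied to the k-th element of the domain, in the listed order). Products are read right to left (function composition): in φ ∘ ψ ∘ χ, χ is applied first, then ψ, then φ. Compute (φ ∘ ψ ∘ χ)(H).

(φ ∘ ψ ∘ χ)(H) = φ(ψ(χ(H))). χ(H) = D, then ψ(D) = J, then φ(J) = E, so the result is E.

E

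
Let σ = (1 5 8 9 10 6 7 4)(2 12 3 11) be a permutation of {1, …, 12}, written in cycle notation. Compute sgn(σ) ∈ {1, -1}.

1

The cycle lengths are 8, 4.
A cycle is odd iff its length is even; σ has 2 even-length cycles, so sgn(σ) = (−1)^2 and σ is even.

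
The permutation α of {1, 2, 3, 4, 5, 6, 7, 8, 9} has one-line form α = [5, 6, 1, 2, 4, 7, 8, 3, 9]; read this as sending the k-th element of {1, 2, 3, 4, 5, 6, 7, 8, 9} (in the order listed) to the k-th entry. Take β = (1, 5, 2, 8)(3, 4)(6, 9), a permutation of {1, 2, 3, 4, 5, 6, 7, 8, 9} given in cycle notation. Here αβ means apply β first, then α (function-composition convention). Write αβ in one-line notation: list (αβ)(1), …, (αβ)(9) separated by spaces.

(αβ)(x) = α(β(x)). Computing each image: α(β(1)) = α(5) = 4, α(β(2)) = α(8) = 3, α(β(3)) = α(4) = 2, α(β(4)) = α(3) = 1, α(β(5)) = α(2) = 6, α(β(6)) = α(9) = 9, α(β(7)) = α(7) = 8, α(β(8)) = α(1) = 5, α(β(9)) = α(6) = 7.
Hence αβ = [4 3 2 1 6 9 8 5 7].

4 3 2 1 6 9 8 5 7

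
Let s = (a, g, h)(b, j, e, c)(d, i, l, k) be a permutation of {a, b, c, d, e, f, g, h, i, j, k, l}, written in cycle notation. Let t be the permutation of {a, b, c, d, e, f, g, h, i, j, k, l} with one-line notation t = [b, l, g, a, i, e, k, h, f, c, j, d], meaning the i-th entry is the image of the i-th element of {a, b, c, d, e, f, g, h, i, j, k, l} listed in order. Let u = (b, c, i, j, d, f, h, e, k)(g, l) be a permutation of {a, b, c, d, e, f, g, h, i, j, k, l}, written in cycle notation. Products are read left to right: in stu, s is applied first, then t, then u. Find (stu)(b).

Apply the permutations in order: s(b) = j, then t(j) = c, then u(c) = i. So (stu)(b) = i.

i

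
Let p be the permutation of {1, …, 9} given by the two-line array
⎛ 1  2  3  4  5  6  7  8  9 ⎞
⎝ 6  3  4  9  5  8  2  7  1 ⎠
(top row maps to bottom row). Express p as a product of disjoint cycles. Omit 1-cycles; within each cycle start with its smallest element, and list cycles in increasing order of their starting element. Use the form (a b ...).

(1 6 8 7 2 3 4 9)

Iterating p from 1 gives 1 → 6 → 8 → 7 → 2 → 3 → 4 → 9 → 1; that is the 8-cycle (1 6 8 7 2 3 4 9).
Continuing from each remaining unvisited element yields (1 6 8 7 2 3 4 9).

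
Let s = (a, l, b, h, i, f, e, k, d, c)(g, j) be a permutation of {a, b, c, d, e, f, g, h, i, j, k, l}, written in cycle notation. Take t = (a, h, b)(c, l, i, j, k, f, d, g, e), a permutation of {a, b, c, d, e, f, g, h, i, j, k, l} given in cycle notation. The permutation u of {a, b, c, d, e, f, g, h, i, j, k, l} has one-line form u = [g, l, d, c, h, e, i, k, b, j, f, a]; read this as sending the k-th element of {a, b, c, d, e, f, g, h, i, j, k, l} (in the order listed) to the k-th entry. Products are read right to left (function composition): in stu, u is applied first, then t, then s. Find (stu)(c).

j

Apply the permutations in order: u(c) = d, then t(d) = g, then s(g) = j. So (stu)(c) = j.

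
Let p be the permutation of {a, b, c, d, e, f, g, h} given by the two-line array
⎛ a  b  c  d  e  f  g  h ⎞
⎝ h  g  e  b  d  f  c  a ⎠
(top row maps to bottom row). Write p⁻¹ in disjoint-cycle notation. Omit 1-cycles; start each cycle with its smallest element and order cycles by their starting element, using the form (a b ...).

(a h)(b d e c g)

The cycle decomposition of p is (a h)(b g c e d).
Reversing each cycle (and rotating so the smallest element leads) gives p⁻¹ = (a h)(b d e c g).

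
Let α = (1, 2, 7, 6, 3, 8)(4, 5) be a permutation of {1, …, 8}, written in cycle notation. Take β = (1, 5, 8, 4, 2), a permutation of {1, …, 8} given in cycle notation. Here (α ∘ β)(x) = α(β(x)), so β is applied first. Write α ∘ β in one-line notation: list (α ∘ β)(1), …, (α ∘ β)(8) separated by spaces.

(α ∘ β)(x) = α(β(x)). Computing each image: α(β(1)) = α(5) = 4, α(β(2)) = α(1) = 2, α(β(3)) = α(3) = 8, α(β(4)) = α(2) = 7, α(β(5)) = α(8) = 1, α(β(6)) = α(6) = 3, α(β(7)) = α(7) = 6, α(β(8)) = α(4) = 5.
Hence α ∘ β = [4 2 8 7 1 3 6 5].

4 2 8 7 1 3 6 5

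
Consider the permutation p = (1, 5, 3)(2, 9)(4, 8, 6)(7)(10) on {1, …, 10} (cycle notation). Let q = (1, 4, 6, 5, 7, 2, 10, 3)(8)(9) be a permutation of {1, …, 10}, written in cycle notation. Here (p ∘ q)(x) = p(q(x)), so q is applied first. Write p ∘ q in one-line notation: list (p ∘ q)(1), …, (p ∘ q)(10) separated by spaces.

8 10 5 4 7 3 9 6 2 1

Chase each element through q then p: 1 → 4 → 8; 2 → 10 → 10; 3 → 1 → 5; 4 → 6 → 4; 5 → 7 → 7; 6 → 5 → 3; 7 → 2 → 9; 8 → 8 → 6; 9 → 9 → 2; 10 → 3 → 1.
Collecting the images, p ∘ q = [8 10 5 4 7 3 9 6 2 1].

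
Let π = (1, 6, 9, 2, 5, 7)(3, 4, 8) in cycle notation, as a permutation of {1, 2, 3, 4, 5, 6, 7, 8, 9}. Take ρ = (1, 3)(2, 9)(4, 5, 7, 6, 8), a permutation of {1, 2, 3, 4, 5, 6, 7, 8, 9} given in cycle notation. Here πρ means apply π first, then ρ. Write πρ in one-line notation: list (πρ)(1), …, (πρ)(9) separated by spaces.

(πρ)(x) = ρ(π(x)). Computing each image: ρ(π(1)) = ρ(6) = 8, ρ(π(2)) = ρ(5) = 7, ρ(π(3)) = ρ(4) = 5, ρ(π(4)) = ρ(8) = 4, ρ(π(5)) = ρ(7) = 6, ρ(π(6)) = ρ(9) = 2, ρ(π(7)) = ρ(1) = 3, ρ(π(8)) = ρ(3) = 1, ρ(π(9)) = ρ(2) = 9.
Hence πρ = [8 7 5 4 6 2 3 1 9].

8 7 5 4 6 2 3 1 9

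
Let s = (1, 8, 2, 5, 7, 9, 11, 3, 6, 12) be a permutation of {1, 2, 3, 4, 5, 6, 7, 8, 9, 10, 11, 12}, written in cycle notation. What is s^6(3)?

3 lies in the 10-cycle (1, 8, 2, 5, 7, 9, 11, 3, 6, 12).
Stepping 6 places around the cycle: 3 → 6 → 12 → 1 → 8 → 2 → 5.

5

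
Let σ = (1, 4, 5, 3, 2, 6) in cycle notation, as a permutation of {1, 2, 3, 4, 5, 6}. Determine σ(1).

4

1 appears in (1, 4, 5, 3, 2, 6); the next entry (wrapping around) is 4.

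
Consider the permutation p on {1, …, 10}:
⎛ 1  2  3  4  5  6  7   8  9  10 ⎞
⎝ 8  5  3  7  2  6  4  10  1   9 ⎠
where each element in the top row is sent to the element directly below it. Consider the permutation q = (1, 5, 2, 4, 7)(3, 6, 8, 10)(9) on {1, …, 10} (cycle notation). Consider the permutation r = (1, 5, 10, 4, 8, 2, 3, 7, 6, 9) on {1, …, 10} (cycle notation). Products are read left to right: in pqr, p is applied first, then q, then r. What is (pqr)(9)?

Apply the permutations in order: p(9) = 1, then q(1) = 5, then r(5) = 10. So (pqr)(9) = 10.

10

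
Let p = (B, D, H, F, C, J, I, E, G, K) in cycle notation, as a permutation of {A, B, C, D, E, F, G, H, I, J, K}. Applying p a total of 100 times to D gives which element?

D

D lies in the 10-cycle (B, D, H, F, C, J, I, E, G, K).
Since the cycle has length 10, p^100 acts on it the same as p^0 (100 mod 10 = 0).
So p^100(D) = D.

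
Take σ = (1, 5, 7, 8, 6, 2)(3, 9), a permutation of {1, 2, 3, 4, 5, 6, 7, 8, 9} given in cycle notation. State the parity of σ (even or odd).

The cycle lengths are 6, 2, 1.
A cycle of length ℓ contributes ℓ−1 transpositions, so σ is a product of 5 + 1 = 6 transpositions — even.

even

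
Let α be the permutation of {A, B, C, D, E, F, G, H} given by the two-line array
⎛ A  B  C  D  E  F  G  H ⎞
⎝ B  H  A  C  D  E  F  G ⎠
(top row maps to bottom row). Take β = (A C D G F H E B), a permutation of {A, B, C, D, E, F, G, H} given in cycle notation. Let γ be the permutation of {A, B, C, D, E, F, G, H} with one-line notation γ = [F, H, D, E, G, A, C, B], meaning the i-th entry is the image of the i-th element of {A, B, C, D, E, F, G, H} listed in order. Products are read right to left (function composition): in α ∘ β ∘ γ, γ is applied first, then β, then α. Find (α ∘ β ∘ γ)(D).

H

Apply the permutations in order: γ(D) = E, then β(E) = B, then α(B) = H. So (α ∘ β ∘ γ)(D) = H.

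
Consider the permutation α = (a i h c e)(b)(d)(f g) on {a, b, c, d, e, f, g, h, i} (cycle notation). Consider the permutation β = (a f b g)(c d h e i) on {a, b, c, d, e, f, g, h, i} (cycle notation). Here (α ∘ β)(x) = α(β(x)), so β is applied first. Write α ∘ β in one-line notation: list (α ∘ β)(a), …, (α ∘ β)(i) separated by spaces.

(α ∘ β)(x) = α(β(x)). Computing each image: α(β(a)) = α(f) = g, α(β(b)) = α(g) = f, α(β(c)) = α(d) = d, α(β(d)) = α(h) = c, α(β(e)) = α(i) = h, α(β(f)) = α(b) = b, α(β(g)) = α(a) = i, α(β(h)) = α(e) = a, α(β(i)) = α(c) = e.
Hence α ∘ β = [g f d c h b i a e].

g f d c h b i a e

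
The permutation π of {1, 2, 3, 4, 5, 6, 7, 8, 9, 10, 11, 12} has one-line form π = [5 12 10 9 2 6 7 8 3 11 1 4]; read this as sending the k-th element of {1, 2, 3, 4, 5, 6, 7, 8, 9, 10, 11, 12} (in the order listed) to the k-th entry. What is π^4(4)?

Tracing 4 → 9 → … returns to 4 after 9 steps, so 4 lies in a 9-cycle (1 5 2 12 4 9 3 10 11).
Advancing 4 steps from 4: 4 → 9 → 3 → 10 → 11.

11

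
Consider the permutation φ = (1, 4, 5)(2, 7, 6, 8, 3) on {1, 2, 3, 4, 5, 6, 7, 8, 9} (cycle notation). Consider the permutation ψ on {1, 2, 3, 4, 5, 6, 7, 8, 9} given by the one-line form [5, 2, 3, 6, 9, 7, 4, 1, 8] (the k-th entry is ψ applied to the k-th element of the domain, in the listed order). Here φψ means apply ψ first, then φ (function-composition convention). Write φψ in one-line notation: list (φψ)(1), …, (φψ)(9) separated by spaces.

Chase each element through ψ then φ: 1 → 5 → 1; 2 → 2 → 7; 3 → 3 → 2; 4 → 6 → 8; 5 → 9 → 9; 6 → 7 → 6; 7 → 4 → 5; 8 → 1 → 4; 9 → 8 → 3.
Collecting the images, φψ = [1 7 2 8 9 6 5 4 3].

1 7 2 8 9 6 5 4 3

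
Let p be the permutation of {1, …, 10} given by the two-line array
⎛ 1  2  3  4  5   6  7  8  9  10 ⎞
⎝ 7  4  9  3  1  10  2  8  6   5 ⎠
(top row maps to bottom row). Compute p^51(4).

1

Tracing 4 → 3 → … returns to 4 after 9 steps, so 4 lies in a 9-cycle (1 7 2 4 3 9 6 10 5).
Powers repeat with period 9 on this cycle, and 51 mod 9 = 6, so p^51(4) = p^6(4).
Stepping 6 places around the cycle: 4 → 3 → 9 → 6 → 10 → 5 → 1.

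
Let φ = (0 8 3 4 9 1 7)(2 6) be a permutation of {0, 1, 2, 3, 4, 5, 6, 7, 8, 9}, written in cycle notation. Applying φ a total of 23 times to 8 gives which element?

8 lies in the 7-cycle (0 8 3 4 9 1 7).
On a 7-cycle, φ^7 is the identity, so φ^23 = φ^2 there (23 ≡ 2 mod 7).
Advancing 2 steps from 8: 8 → 3 → 4.

4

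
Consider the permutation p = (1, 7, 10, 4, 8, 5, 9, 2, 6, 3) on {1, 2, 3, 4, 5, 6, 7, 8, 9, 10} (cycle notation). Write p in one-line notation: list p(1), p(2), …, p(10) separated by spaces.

Image by image: 1↦7, 2↦6, 3↦1, 4↦8, 5↦9, 6↦3, 7↦10, 8↦5, 9↦2, 10↦4.
Listing these in domain order gives 7 6 1 8 9 3 10 5 2 4.

7 6 1 8 9 3 10 5 2 4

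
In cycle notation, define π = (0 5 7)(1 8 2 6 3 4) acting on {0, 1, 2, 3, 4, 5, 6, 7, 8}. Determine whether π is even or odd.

odd

The cycle lengths are 6, 3.
A cycle is odd iff its length is even; π has 1 even-length cycle, so sgn(π) = (−1)^1 and π is odd.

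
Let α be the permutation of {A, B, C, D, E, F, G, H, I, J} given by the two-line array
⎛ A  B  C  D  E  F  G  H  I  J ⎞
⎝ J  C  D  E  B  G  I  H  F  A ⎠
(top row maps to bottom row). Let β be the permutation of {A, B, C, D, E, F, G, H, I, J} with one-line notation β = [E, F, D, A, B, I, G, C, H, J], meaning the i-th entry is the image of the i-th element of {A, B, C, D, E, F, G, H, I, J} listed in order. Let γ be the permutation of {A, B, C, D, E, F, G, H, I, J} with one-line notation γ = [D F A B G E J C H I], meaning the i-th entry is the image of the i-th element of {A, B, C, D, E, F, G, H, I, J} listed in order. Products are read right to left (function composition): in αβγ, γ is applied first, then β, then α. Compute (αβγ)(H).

E

Chase H: γ(H) = C; β(C) = D; α(D) = E. Hence (αβγ)(H) = E.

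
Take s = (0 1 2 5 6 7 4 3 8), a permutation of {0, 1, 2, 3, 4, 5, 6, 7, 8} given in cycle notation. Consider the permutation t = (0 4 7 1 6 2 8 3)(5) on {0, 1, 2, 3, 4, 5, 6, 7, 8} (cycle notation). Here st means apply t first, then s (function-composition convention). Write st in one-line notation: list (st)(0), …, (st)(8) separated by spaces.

Chase each element through t then s: 0 → 4 → 3; 1 → 6 → 7; 2 → 8 → 0; 3 → 0 → 1; 4 → 7 → 4; 5 → 5 → 6; 6 → 2 → 5; 7 → 1 → 2; 8 → 3 → 8.
So st in one-line form is 3 7 0 1 4 6 5 2 8.

3 7 0 1 4 6 5 2 8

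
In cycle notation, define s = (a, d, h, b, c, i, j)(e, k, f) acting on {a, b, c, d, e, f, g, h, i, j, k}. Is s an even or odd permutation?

even

The cycle lengths are 7, 3, 1.
A cycle is odd iff its length is even; s has 0 even-length cycles, so sgn(s) = (−1)^0 and s is even.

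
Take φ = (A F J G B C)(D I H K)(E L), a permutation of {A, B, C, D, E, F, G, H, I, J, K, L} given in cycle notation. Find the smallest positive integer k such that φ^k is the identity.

12

The cycle type of φ is (6, 4, 2).
Since disjoint cycles commute, ord(φ) = lcm(6, 4, 2) = 12.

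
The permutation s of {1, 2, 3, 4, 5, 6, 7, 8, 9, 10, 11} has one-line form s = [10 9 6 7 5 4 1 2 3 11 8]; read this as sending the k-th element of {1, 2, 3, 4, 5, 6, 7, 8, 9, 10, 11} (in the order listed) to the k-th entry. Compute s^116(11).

Tracing 11 → 8 → … returns to 11 after 10 steps, so 11 lies in a 10-cycle (1, 10, 11, 8, 2, 9, 3, 6, 4, 7).
Since the cycle has length 10, s^116 acts on it the same as s^6 (116 mod 10 = 6).
Advancing 6 steps from 11: 11 → 8 → 2 → 9 → 3 → 6 → 4.

4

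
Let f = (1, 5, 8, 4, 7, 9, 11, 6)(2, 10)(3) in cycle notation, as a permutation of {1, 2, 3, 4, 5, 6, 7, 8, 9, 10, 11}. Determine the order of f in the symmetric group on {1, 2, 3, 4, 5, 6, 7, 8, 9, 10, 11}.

8

The disjoint cycles have lengths 8, 2, 1.
Since disjoint cycles commute, ord(f) = lcm(8, 2) = 8.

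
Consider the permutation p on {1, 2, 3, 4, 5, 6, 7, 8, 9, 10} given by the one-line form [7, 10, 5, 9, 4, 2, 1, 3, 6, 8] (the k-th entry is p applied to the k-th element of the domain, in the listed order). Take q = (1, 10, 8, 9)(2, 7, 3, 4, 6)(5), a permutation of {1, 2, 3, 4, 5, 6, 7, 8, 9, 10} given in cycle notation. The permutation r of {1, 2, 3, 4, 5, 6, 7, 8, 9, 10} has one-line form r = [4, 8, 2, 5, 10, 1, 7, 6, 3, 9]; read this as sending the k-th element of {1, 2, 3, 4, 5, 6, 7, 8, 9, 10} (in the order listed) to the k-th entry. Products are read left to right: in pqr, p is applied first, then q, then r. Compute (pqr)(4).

(pqr)(4) = r(q(p(4))). p(4) = 9, then q(9) = 1, then r(1) = 4, so the result is 4.

4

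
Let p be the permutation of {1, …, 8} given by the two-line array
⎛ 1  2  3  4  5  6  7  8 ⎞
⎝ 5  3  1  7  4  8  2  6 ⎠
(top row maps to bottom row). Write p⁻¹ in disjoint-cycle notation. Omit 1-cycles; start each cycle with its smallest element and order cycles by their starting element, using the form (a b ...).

First write p in disjoint cycles: (1 5 4 7 2 3)(6 8).
The inverse reverses every cycle; in canonical form, p⁻¹ = (1 3 2 7 4 5)(6 8).

(1 3 2 7 4 5)(6 8)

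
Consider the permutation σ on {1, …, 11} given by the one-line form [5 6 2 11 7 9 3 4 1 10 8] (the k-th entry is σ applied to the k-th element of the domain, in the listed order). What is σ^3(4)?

4

Tracing 4 → 11 → … returns to 4 after 3 steps, so 4 lies in a 3-cycle (4 11 8).
Since the cycle has length 3, σ^3 acts on it the same as σ^0 (3 mod 3 = 0).
So σ^3(4) = 4.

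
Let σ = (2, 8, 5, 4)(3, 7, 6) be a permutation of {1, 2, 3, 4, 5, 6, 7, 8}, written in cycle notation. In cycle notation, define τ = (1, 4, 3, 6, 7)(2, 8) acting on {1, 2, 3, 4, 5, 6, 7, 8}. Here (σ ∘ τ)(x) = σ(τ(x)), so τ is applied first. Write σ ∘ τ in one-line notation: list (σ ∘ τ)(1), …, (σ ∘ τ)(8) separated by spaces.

Chase each element through τ then σ: 1 → 4 → 2; 2 → 8 → 5; 3 → 6 → 3; 4 → 3 → 7; 5 → 5 → 4; 6 → 7 → 6; 7 → 1 → 1; 8 → 2 → 8.
Collecting the images, σ ∘ τ = [2 5 3 7 4 6 1 8].

2 5 3 7 4 6 1 8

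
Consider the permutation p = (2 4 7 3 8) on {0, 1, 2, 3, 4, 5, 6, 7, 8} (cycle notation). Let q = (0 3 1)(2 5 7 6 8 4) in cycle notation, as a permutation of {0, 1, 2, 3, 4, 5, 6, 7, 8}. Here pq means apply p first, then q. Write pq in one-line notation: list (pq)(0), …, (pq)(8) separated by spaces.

3 0 2 4 6 7 8 1 5

(pq)(x) = q(p(x)). Computing each image: q(p(0)) = q(0) = 3, q(p(1)) = q(1) = 0, q(p(2)) = q(4) = 2, q(p(3)) = q(8) = 4, q(p(4)) = q(7) = 6, q(p(5)) = q(5) = 7, q(p(6)) = q(6) = 8, q(p(7)) = q(3) = 1, q(p(8)) = q(2) = 5.
Hence pq = [3 0 2 4 6 7 8 1 5].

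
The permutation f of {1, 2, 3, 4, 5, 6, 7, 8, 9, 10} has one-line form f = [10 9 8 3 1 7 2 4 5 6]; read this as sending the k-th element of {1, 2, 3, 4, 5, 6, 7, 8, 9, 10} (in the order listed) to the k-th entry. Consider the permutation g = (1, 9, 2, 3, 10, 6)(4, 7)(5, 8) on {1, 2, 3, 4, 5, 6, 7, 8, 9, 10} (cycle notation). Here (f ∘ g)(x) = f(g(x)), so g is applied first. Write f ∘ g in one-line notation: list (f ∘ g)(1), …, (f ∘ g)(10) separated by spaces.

Chase each element through g then f: 1 → 9 → 5; 2 → 3 → 8; 3 → 10 → 6; 4 → 7 → 2; 5 → 8 → 4; 6 → 1 → 10; 7 → 4 → 3; 8 → 5 → 1; 9 → 2 → 9; 10 → 6 → 7.
So f ∘ g in one-line form is 5 8 6 2 4 10 3 1 9 7.

5 8 6 2 4 10 3 1 9 7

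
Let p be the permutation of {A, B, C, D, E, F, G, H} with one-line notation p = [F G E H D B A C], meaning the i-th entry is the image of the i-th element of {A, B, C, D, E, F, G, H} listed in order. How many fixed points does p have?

0

No element satisfies p(x) = x, so there are 0 fixed points.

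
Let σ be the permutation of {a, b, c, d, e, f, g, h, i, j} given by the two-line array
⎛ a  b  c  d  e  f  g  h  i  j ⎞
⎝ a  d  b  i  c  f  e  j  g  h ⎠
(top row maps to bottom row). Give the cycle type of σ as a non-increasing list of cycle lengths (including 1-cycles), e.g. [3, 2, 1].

[6, 2, 1, 1]

The disjoint cycles are (a)(b, d, i, g, e, c)(f)(h, j), with lengths 6, 2, 1, 1 in non-increasing order.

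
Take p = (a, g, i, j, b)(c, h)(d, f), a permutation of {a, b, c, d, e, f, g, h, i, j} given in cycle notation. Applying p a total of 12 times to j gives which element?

a

j lies in the 5-cycle (a, g, i, j, b).
Since the cycle has length 5, p^12 acts on it the same as p^2 (12 mod 5 = 2).
Advancing 2 steps from j: j → b → a.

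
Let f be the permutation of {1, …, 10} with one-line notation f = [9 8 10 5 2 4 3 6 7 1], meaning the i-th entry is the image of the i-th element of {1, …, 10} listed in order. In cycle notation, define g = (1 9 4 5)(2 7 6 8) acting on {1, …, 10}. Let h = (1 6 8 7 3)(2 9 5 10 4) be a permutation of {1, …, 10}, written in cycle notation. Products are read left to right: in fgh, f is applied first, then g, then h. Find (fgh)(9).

8

(fgh)(9) = h(g(f(9))). f(9) = 7, then g(7) = 6, then h(6) = 8, so the result is 8.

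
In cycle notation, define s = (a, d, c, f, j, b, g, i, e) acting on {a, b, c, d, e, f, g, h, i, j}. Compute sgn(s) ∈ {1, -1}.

The cycle lengths are 9, 1.
A cycle of length ℓ contributes ℓ−1 transpositions, so s is a product of 8 transpositions — even.

1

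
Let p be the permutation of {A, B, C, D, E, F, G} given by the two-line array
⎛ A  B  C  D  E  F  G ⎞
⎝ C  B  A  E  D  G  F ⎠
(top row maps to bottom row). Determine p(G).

The entry below G in the array is F, so p(G) = F.

F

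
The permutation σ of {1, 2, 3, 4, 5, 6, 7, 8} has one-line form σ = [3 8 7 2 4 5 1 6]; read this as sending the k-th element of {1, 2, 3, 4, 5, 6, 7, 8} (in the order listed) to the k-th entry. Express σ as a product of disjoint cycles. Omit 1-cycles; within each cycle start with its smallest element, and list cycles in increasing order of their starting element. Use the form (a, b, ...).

(1, 3, 7)(2, 8, 6, 5, 4)

Start at 1 and follow images: 1 → 3 → 7 → 1, giving the cycle (1, 3, 7).
Continuing from each remaining unvisited element yields (1, 3, 7)(2, 8, 6, 5, 4).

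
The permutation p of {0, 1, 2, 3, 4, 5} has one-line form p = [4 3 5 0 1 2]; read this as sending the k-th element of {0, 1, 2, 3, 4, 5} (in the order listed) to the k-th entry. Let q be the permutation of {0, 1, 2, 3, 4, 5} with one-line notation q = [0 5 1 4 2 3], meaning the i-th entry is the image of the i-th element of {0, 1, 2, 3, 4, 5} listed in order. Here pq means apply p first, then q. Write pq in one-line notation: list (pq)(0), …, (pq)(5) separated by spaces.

2 4 3 0 5 1

(pq)(x) = q(p(x)). Computing each image: q(p(0)) = q(4) = 2, q(p(1)) = q(3) = 4, q(p(2)) = q(5) = 3, q(p(3)) = q(0) = 0, q(p(4)) = q(1) = 5, q(p(5)) = q(2) = 1.
Hence pq = [2 4 3 0 5 1].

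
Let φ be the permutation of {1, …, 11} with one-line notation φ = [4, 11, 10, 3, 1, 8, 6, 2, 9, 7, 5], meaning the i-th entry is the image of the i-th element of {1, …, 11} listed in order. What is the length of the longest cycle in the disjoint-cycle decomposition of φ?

Decomposing into disjoint cycles gives (1 4 3 10 7 6 8 2 11 5); the longest has length 10.

10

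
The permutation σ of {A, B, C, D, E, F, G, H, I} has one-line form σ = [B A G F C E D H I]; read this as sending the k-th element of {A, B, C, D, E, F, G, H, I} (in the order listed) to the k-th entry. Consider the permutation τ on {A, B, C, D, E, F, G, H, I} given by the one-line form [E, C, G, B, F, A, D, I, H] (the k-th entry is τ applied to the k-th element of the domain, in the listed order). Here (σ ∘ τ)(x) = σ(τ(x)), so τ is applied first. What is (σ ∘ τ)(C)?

D

First apply τ: τ(C) = G, then σ(G) = D. Thus (σ ∘ τ)(C) = D.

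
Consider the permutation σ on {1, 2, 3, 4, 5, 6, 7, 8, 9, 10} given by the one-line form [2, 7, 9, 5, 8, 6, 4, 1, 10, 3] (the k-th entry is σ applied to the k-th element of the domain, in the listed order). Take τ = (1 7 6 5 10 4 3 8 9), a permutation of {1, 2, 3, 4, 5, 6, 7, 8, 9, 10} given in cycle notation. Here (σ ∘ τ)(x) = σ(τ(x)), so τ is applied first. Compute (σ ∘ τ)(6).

8

First apply τ: τ(6) = 5, then σ(5) = 8. Thus (σ ∘ τ)(6) = 8.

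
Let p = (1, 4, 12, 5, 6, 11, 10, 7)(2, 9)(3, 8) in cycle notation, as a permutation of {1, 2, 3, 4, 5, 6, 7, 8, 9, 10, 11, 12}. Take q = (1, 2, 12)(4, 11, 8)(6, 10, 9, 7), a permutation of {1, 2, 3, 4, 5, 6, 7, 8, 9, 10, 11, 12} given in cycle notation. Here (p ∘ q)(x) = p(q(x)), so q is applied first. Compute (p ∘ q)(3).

q(3) = 3, then p(3) = 8; composing gives (p ∘ q)(3) = 8.

8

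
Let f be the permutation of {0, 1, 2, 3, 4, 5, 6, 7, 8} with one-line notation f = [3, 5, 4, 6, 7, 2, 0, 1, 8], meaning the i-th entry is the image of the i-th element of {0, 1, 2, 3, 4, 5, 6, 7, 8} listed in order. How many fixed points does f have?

The fixed points (elements with f(x) = x) are {8}, so there is 1.

1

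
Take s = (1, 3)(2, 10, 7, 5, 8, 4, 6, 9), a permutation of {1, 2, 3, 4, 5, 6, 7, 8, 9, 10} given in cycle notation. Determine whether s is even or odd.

even

The cycle lengths are 8, 2.
A cycle of length ℓ contributes ℓ−1 transpositions, so s is a product of 7 + 1 = 8 transpositions — even.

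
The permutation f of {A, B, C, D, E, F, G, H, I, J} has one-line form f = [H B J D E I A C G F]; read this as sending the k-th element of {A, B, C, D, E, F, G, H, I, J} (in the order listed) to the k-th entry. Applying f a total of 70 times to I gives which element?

Tracing I → G → … returns to I after 7 steps, so I lies in a 7-cycle (A H C J F I G).
On a 7-cycle, f^7 is the identity, so f^70 = f^0 there (70 ≡ 0 mod 7).
So f^70(I) = I.

I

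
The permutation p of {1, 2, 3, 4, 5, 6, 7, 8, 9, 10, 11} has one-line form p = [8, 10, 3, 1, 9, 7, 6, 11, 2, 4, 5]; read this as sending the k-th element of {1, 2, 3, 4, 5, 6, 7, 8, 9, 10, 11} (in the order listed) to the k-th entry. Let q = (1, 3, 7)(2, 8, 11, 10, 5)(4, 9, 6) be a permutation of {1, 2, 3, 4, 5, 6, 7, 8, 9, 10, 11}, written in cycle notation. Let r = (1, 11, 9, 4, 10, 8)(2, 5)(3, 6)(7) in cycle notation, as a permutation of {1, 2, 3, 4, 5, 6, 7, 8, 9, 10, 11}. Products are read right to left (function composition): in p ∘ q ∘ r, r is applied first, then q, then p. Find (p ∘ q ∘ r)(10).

Chase 10: r(10) = 8; q(8) = 11; p(11) = 5. Hence (p ∘ q ∘ r)(10) = 5.

5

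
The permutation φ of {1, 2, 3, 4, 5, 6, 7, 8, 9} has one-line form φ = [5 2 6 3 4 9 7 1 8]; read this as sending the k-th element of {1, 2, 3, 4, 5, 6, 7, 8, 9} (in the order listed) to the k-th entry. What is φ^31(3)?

Tracing 3 → 6 → … returns to 3 after 7 steps, so 3 lies in a 7-cycle (1 5 4 3 6 9 8).
On a 7-cycle, φ^7 is the identity, so φ^31 = φ^3 there (31 ≡ 3 mod 7).
Advancing 3 steps from 3: 3 → 6 → 9 → 8.

8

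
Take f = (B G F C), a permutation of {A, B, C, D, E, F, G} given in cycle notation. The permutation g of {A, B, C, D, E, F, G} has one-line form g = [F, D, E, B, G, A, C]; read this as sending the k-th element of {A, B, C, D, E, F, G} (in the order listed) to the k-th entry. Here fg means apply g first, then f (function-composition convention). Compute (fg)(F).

g(F) = A, then f(A) = A; composing gives (fg)(F) = A.

A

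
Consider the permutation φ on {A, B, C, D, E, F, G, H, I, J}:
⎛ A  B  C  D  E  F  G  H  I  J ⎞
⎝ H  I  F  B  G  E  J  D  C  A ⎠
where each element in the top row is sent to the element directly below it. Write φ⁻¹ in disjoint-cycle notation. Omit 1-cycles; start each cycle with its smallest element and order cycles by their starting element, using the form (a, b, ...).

(A, J, G, E, F, C, I, B, D, H)

First write φ in disjoint cycles: (A, H, D, B, I, C, F, E, G, J).
Reversing each cycle (and rotating so the smallest element leads) gives φ⁻¹ = (A, J, G, E, F, C, I, B, D, H).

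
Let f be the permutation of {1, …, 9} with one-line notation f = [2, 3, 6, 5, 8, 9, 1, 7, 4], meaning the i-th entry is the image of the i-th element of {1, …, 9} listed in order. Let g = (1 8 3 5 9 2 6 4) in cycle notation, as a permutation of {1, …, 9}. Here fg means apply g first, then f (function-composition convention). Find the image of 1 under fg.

7

(fg)(1) = f(g(1)). g(1) = 8, then f(8) = 7. So (fg)(1) = 7.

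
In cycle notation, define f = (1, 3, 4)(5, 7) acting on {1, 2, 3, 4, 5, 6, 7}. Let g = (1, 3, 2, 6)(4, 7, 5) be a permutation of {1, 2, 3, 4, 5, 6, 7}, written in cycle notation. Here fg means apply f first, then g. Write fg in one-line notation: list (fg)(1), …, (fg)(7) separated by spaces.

(fg)(x) = g(f(x)). Computing each image: g(f(1)) = g(3) = 2, g(f(2)) = g(2) = 6, g(f(3)) = g(4) = 7, g(f(4)) = g(1) = 3, g(f(5)) = g(7) = 5, g(f(6)) = g(6) = 1, g(f(7)) = g(5) = 4.
Hence fg = [2 6 7 3 5 1 4].

2 6 7 3 5 1 4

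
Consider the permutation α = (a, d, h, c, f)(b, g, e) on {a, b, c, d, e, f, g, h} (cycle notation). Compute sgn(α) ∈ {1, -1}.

1

The cycle lengths are 5, 3.
A cycle is odd iff its length is even; α has 0 even-length cycles, so sgn(α) = (−1)^0 and α is even.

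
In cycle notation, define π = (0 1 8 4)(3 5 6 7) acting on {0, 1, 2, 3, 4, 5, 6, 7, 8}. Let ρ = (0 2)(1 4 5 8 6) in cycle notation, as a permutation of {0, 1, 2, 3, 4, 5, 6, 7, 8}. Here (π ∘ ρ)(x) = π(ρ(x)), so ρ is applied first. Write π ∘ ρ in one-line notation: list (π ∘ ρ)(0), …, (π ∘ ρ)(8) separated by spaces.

Chase each element through ρ then π: 0 → 2 → 2; 1 → 4 → 0; 2 → 0 → 1; 3 → 3 → 5; 4 → 5 → 6; 5 → 8 → 4; 6 → 1 → 8; 7 → 7 → 3; 8 → 6 → 7.
So π ∘ ρ in one-line form is 2 0 1 5 6 4 8 3 7.

2 0 1 5 6 4 8 3 7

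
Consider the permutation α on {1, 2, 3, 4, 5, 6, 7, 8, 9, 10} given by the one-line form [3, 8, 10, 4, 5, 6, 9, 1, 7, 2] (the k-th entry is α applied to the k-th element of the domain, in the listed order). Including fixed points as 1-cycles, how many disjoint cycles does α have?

5

The cycle decomposition is (1 3 10 2 8)(4)(5)(6)(7 9), which has 5 cycles (counting 1-cycles).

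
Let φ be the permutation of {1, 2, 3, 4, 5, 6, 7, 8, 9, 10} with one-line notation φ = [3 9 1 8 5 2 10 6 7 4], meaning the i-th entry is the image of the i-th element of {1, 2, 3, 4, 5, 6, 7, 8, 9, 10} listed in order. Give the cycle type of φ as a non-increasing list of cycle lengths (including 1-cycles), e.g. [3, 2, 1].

The disjoint cycles are (1 3)(2 9 7 10 4 8 6)(5), with lengths 7, 2, 1 in non-increasing order.

[7, 2, 1]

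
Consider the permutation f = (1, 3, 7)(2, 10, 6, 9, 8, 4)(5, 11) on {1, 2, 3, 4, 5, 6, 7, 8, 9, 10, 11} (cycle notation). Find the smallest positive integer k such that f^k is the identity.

6

The cycle type of f is (6, 3, 2).
The order is lcm(6, 3, 2) = 6.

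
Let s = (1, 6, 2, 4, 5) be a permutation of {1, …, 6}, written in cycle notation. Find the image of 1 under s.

In the cycle (1, 6, 2, 4, 5), 1 is followed by 6, so s(1) = 6.

6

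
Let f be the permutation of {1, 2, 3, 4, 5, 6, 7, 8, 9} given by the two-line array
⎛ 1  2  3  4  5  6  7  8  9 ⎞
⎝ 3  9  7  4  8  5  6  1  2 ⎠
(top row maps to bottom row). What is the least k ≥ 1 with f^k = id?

6

The disjoint-cycle form of f has cycle lengths 6, 2, 1.
The order is lcm(6, 2) = 6.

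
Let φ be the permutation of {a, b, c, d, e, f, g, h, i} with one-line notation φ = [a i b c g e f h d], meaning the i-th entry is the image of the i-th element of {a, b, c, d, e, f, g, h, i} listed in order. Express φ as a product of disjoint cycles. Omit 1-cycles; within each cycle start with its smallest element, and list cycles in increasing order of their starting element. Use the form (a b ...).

Iterating φ from b gives b → i → d → c → b; that is the 4-cycle (b i d c).
Repeating from the next unused element and collecting all non-trivial cycles gives (b i d c)(e g f).

(b i d c)(e g f)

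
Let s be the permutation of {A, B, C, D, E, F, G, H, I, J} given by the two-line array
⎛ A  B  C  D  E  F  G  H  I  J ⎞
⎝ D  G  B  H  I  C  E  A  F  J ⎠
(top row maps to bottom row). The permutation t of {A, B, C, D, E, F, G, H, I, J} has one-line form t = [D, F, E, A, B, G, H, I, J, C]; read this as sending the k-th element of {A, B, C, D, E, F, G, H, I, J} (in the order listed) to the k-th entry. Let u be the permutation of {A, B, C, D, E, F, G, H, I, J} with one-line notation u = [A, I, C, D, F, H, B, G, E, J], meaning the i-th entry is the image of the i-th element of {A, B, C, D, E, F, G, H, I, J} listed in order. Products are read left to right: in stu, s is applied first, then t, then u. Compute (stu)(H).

D

Apply the permutations in order: s(H) = A, then t(A) = D, then u(D) = D. So (stu)(H) = D.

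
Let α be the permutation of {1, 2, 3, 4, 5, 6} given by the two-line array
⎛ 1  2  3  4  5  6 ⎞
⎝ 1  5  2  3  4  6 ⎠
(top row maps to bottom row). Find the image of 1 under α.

The entry below 1 in the array is 1, so α(1) = 1.

1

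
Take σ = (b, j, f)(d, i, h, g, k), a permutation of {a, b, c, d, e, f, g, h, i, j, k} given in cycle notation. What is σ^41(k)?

k lies in the 5-cycle (d, i, h, g, k).
Powers repeat with period 5 on this cycle, and 41 mod 5 = 1, so σ^41(k) = σ^1(k).
Advancing 1 step from k: k → d.

d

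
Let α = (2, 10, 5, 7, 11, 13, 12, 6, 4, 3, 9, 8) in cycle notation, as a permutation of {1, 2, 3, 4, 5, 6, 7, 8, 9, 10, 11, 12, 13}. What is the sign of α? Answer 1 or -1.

The cycle lengths are 12, 1.
A cycle of length ℓ contributes ℓ−1 transpositions, so α is a product of 11 transpositions — odd.

-1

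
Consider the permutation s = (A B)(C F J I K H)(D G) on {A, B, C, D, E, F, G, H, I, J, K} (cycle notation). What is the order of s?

6

The cycle type of s is (6, 2, 2, 1).
Since disjoint cycles commute, ord(s) = lcm(6, 2, 2) = 6.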